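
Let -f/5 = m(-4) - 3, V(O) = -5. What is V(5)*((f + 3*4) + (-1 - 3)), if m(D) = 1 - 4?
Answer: -190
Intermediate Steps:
m(D) = -3
f = 30 (f = -5*(-3 - 3) = -5*(-6) = 30)
V(5)*((f + 3*4) + (-1 - 3)) = -5*((30 + 3*4) + (-1 - 3)) = -5*((30 + 12) - 4) = -5*(42 - 4) = -5*38 = -190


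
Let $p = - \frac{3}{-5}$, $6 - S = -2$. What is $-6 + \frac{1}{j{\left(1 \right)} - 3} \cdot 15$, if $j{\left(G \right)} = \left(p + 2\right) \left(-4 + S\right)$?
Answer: $- \frac{147}{37} \approx -3.973$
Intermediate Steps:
$S = 8$ ($S = 6 - -2 = 6 + 2 = 8$)
$p = \frac{3}{5}$ ($p = \left(-3\right) \left(- \frac{1}{5}\right) = \frac{3}{5} \approx 0.6$)
$j{\left(G \right)} = \frac{52}{5}$ ($j{\left(G \right)} = \left(\frac{3}{5} + 2\right) \left(-4 + 8\right) = \frac{13}{5} \cdot 4 = \frac{52}{5}$)
$-6 + \frac{1}{j{\left(1 \right)} - 3} \cdot 15 = -6 + \frac{1}{\frac{52}{5} - 3} \cdot 15 = -6 + \frac{1}{\frac{37}{5}} \cdot 15 = -6 + \frac{5}{37} \cdot 15 = -6 + \frac{75}{37} = - \frac{147}{37}$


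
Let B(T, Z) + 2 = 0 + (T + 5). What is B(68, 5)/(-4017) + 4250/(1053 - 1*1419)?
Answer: -949902/81679 ≈ -11.630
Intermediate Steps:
B(T, Z) = 3 + T (B(T, Z) = -2 + (0 + (T + 5)) = -2 + (0 + (5 + T)) = -2 + (5 + T) = 3 + T)
B(68, 5)/(-4017) + 4250/(1053 - 1*1419) = (3 + 68)/(-4017) + 4250/(1053 - 1*1419) = 71*(-1/4017) + 4250/(1053 - 1419) = -71/4017 + 4250/(-366) = -71/4017 + 4250*(-1/366) = -71/4017 - 2125/183 = -949902/81679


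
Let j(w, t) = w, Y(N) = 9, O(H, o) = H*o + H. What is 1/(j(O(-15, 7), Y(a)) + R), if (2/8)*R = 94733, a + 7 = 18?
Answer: 1/378812 ≈ 2.6398e-6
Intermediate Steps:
a = 11 (a = -7 + 18 = 11)
O(H, o) = H + H*o
R = 378932 (R = 4*94733 = 378932)
1/(j(O(-15, 7), Y(a)) + R) = 1/(-15*(1 + 7) + 378932) = 1/(-15*8 + 378932) = 1/(-120 + 378932) = 1/378812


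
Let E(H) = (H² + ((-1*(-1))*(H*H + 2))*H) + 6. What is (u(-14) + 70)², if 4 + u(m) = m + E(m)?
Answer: 6340324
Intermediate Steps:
E(H) = 6 + H² + H*(2 + H²) (E(H) = (H² + (1*(H² + 2))*H) + 6 = (H² + (1*(2 + H²))*H) + 6 = (H² + (2 + H²)*H) + 6 = (H² + H*(2 + H²)) + 6 = 6 + H² + H*(2 + H²))
u(m) = 2 + m² + m³ + 3*m (u(m) = -4 + (m + (6 + m² + m³ + 2*m)) = -4 + (6 + m² + m³ + 3*m) = 2 + m² + m³ + 3*m)
(u(-14) + 70)² = ((2 + (-14)² + (-14)³ + 3*(-14)) + 70)² = ((2 + 196 - 2744 - 42) + 70)² = (-2588 + 70)² = (-2518)² = 6340324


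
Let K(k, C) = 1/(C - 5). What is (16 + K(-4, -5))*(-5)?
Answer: -159/2 ≈ -79.500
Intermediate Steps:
K(k, C) = 1/(-5 + C)
(16 + K(-4, -5))*(-5) = (16 + 1/(-5 - 5))*(-5) = (16 + 1/(-10))*(-5) = (16 - 1/10)*(-5) = (159/10)*(-5) = -159/2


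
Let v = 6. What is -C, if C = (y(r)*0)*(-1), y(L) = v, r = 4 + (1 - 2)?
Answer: 0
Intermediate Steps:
r = 3 (r = 4 - 1 = 3)
y(L) = 6
C = 0 (C = (6*0)*(-1) = 0*(-1) = 0)
-C = -1*0 = 0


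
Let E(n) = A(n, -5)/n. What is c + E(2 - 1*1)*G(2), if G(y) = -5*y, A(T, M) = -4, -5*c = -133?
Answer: 333/5 ≈ 66.600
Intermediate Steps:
c = 133/5 (c = -1/5*(-133) = 133/5 ≈ 26.600)
E(n) = -4/n
c + E(2 - 1*1)*G(2) = 133/5 + (-4/(2 - 1*1))*(-5*2) = 133/5 - 4/(2 - 1)*(-10) = 133/5 - 4/1*(-10) = 133/5 - 4*1*(-10) = 133/5 - 4*(-10) = 133/5 + 40 = 333/5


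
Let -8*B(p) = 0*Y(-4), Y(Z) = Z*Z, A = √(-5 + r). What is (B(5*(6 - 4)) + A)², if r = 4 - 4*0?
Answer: -1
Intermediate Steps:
r = 4 (r = 4 + 0 = 4)
A = I (A = √(-5 + 4) = √(-1) = I ≈ 1.0*I)
Y(Z) = Z²
B(p) = 0 (B(p) = -0*(-4)² = -0*16 = -⅛*0 = 0)
(B(5*(6 - 4)) + A)² = (0 + I)² = I² = -1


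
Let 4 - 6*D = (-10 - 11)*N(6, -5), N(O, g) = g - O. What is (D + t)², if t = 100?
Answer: 139129/36 ≈ 3864.7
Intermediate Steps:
D = -227/6 (D = ⅔ - (-10 - 11)*(-5 - 1*6)/6 = ⅔ - (-7)*(-5 - 6)/2 = ⅔ - (-7)*(-11)/2 = ⅔ - ⅙*231 = ⅔ - 77/2 = -227/6 ≈ -37.833)
(D + t)² = (-227/6 + 100)² = (373/6)² = 139129/36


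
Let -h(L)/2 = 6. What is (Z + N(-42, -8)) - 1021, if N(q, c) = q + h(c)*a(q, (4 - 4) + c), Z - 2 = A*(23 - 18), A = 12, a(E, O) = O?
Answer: -905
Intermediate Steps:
h(L) = -12 (h(L) = -2*6 = -12)
Z = 62 (Z = 2 + 12*(23 - 18) = 2 + 12*5 = 2 + 60 = 62)
N(q, c) = q - 12*c (N(q, c) = q - 12*((4 - 4) + c) = q - 12*(0 + c) = q - 12*c)
(Z + N(-42, -8)) - 1021 = (62 + (-42 - 12*(-8))) - 1021 = (62 + (-42 + 96)) - 1021 = (62 + 54) - 1021 = 116 - 1021 = -905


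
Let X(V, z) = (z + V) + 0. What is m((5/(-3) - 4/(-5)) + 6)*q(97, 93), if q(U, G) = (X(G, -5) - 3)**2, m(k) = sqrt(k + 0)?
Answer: 1445*sqrt(1155)/3 ≈ 16370.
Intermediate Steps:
X(V, z) = V + z (X(V, z) = (V + z) + 0 = V + z)
m(k) = sqrt(k)
q(U, G) = (-8 + G)**2 (q(U, G) = ((G - 5) - 3)**2 = ((-5 + G) - 3)**2 = (-8 + G)**2)
m((5/(-3) - 4/(-5)) + 6)*q(97, 93) = sqrt((5/(-3) - 4/(-5)) + 6)*(-8 + 93)**2 = sqrt((5*(-1/3) - 4*(-1/5)) + 6)*85**2 = sqrt((-5/3 + 4/5) + 6)*7225 = sqrt(-13/15 + 6)*7225 = sqrt(77/15)*7225 = (sqrt(1155)/15)*7225 = 1445*sqrt(1155)/3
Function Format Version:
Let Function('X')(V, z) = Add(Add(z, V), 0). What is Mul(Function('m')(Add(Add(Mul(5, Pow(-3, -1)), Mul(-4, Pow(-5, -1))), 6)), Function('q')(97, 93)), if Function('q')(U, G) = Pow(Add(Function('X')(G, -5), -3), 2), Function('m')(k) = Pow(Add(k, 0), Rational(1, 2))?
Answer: Mul(Rational(1445, 3), Pow(1155, Rational(1, 2))) ≈ 16370.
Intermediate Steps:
Function('X')(V, z) = Add(V, z) (Function('X')(V, z) = Add(Add(V, z), 0) = Add(V, z))
Function('m')(k) = Pow(k, Rational(1, 2))
Function('q')(U, G) = Pow(Add(-8, G), 2) (Function('q')(U, G) = Pow(Add(Add(G, -5), -3), 2) = Pow(Add(Add(-5, G), -3), 2) = Pow(Add(-8, G), 2))
Mul(Function('m')(Add(Add(Mul(5, Pow(-3, -1)), Mul(-4, Pow(-5, -1))), 6)), Function('q')(97, 93)) = Mul(Pow(Add(Add(Mul(5, Pow(-3, -1)), Mul(-4, Pow(-5, -1))), 6), Rational(1, 2)), Pow(Add(-8, 93), 2)) = Mul(Pow(Add(Add(Mul(5, Rational(-1, 3)), Mul(-4, Rational(-1, 5))), 6), Rational(1, 2)), Pow(85, 2)) = Mul(Pow(Add(Add(Rational(-5, 3), Rational(4, 5)), 6), Rational(1, 2)), 7225) = Mul(Pow(Add(Rational(-13, 15), 6), Rational(1, 2)), 7225) = Mul(Pow(Rational(77, 15), Rational(1, 2)), 7225) = Mul(Mul(Rational(1, 15), Pow(1155, Rational(1, 2))), 7225) = Mul(Rational(1445, 3), Pow(1155, Rational(1, 2)))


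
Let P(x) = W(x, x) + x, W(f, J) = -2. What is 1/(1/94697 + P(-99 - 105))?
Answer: -94697/19507581 ≈ -0.0048544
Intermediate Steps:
P(x) = -2 + x
1/(1/94697 + P(-99 - 105)) = 1/(1/94697 + (-2 + (-99 - 105))) = 1/(1/94697 + (-2 - 204)) = 1/(1/94697 - 206) = 1/(-19507581/94697) = -94697/19507581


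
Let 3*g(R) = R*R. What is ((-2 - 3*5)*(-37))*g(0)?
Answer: 0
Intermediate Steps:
g(R) = R²/3 (g(R) = (R*R)/3 = R²/3)
((-2 - 3*5)*(-37))*g(0) = ((-2 - 3*5)*(-37))*((⅓)*0²) = ((-2 - 15)*(-37))*((⅓)*0) = -17*(-37)*0 = 629*0 = 0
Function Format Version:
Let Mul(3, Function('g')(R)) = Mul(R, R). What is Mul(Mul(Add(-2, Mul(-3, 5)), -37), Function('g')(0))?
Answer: 0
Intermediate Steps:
Function('g')(R) = Mul(Rational(1, 3), Pow(R, 2)) (Function('g')(R) = Mul(Rational(1, 3), Mul(R, R)) = Mul(Rational(1, 3), Pow(R, 2)))
Mul(Mul(Add(-2, Mul(-3, 5)), -37), Function('g')(0)) = Mul(Mul(Add(-2, Mul(-3, 5)), -37), Mul(Rational(1, 3), Pow(0, 2))) = Mul(Mul(Add(-2, -15), -37), Mul(Rational(1, 3), 0)) = Mul(Mul(-17, -37), 0) = Mul(629, 0) = 0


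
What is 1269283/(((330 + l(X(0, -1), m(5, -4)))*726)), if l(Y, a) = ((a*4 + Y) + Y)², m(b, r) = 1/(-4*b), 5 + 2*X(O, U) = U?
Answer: 31732075/6687186 ≈ 4.7452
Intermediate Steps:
X(O, U) = -5/2 + U/2
m(b, r) = -1/(4*b)
l(Y, a) = (2*Y + 4*a)² (l(Y, a) = ((4*a + Y) + Y)² = ((Y + 4*a) + Y)² = (2*Y + 4*a)²)
1269283/(((330 + l(X(0, -1), m(5, -4)))*726)) = 1269283/(((330 + 4*((-5/2 + (½)*(-1)) + 2*(-¼/5))²)*726)) = 1269283/(((330 + 4*((-5/2 - ½) + 2*(-¼*⅕))²)*726)) = 1269283/(((330 + 4*(-3 + 2*(-1/20))²)*726)) = 1269283/(((330 + 4*(-3 - ⅒)²)*726)) = 1269283/(((330 + 4*(-31/10)²)*726)) = 1269283/(((330 + 4*(961/100))*726)) = 1269283/(((330 + 961/25)*726)) = 1269283/(((9211/25)*726)) = 1269283/(6687186/25) = 1269283*(25/6687186) = 31732075/6687186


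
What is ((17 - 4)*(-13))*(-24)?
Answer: 4056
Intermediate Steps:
((17 - 4)*(-13))*(-24) = (13*(-13))*(-24) = -169*(-24) = 4056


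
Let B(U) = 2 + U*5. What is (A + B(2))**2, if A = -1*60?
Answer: 2304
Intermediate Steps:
A = -60
B(U) = 2 + 5*U
(A + B(2))**2 = (-60 + (2 + 5*2))**2 = (-60 + (2 + 10))**2 = (-60 + 12)**2 = (-48)**2 = 2304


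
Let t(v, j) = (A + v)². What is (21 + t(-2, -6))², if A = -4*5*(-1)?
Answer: 119025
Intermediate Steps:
A = 20 (A = -20*(-1) = 20)
t(v, j) = (20 + v)²
(21 + t(-2, -6))² = (21 + (20 - 2)²)² = (21 + 18²)² = (21 + 324)² = 345² = 119025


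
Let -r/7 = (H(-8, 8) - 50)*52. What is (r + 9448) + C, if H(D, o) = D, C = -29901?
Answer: 659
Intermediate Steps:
r = 21112 (r = -7*(-8 - 50)*52 = -(-406)*52 = -7*(-3016) = 21112)
(r + 9448) + C = (21112 + 9448) - 29901 = 30560 - 29901 = 659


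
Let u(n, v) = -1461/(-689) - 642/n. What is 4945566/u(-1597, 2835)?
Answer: 1813923157826/925185 ≈ 1.9606e+6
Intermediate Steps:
u(n, v) = 1461/689 - 642/n (u(n, v) = -1461*(-1/689) - 642/n = 1461/689 - 642/n)
4945566/u(-1597, 2835) = 4945566/(1461/689 - 642/(-1597)) = 4945566/(1461/689 - 642*(-1/1597)) = 4945566/(1461/689 + 642/1597) = 4945566/(2775555/1100333) = 4945566*(1100333/2775555) = 1813923157826/925185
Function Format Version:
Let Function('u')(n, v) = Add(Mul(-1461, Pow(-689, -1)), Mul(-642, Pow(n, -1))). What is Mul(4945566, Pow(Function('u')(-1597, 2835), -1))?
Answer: Rational(1813923157826, 925185) ≈ 1.9606e+6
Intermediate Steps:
Function('u')(n, v) = Add(Rational(1461, 689), Mul(-642, Pow(n, -1))) (Function('u')(n, v) = Add(Mul(-1461, Rational(-1, 689)), Mul(-642, Pow(n, -1))) = Add(Rational(1461, 689), Mul(-642, Pow(n, -1))))
Mul(4945566, Pow(Function('u')(-1597, 2835), -1)) = Mul(4945566, Pow(Add(Rational(1461, 689), Mul(-642, Pow(-1597, -1))), -1)) = Mul(4945566, Pow(Add(Rational(1461, 689), Mul(-642, Rational(-1, 1597))), -1)) = Mul(4945566, Pow(Add(Rational(1461, 689), Rational(642, 1597)), -1)) = Mul(4945566, Pow(Rational(2775555, 1100333), -1)) = Mul(4945566, Rational(1100333, 2775555)) = Rational(1813923157826, 925185)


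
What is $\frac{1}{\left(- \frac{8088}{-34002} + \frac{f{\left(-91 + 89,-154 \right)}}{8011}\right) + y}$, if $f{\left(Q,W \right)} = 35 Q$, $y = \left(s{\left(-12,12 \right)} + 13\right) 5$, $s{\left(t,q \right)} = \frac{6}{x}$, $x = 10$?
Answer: $\frac{45398337}{3097489054} \approx 0.014656$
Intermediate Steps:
$s{\left(t,q \right)} = \frac{3}{5}$ ($s{\left(t,q \right)} = \frac{6}{10} = 6 \cdot \frac{1}{10} = \frac{3}{5}$)
$y = 68$ ($y = \left(\frac{3}{5} + 13\right) 5 = \frac{68}{5} \cdot 5 = 68$)
$\frac{1}{\left(- \frac{8088}{-34002} + \frac{f{\left(-91 + 89,-154 \right)}}{8011}\right) + y} = \frac{1}{\left(- \frac{8088}{-34002} + \frac{35 \left(-91 + 89\right)}{8011}\right) + 68} = \frac{1}{\left(\left(-8088\right) \left(- \frac{1}{34002}\right) + 35 \left(-2\right) \frac{1}{8011}\right) + 68} = \frac{1}{\left(\frac{1348}{5667} - \frac{70}{8011}\right) + 68} = \frac{1}{\frac{10402138}{45398337} + 68} = \frac{1}{\frac{3097489054}{45398337}} = \frac{45398337}{3097489054}$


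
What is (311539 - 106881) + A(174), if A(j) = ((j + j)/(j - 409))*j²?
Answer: 37558582/235 ≈ 1.5982e+5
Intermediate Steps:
A(j) = 2*j³/(-409 + j) (A(j) = ((2*j)/(-409 + j))*j² = (2*j/(-409 + j))*j² = 2*j³/(-409 + j))
(311539 - 106881) + A(174) = (311539 - 106881) + 2*174³/(-409 + 174) = 204658 + 2*5268024/(-235) = 204658 + 2*5268024*(-1/235) = 204658 - 10536048/235 = 37558582/235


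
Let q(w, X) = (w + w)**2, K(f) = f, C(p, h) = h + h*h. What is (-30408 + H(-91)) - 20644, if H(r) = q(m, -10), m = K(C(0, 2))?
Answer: -50908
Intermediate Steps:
C(p, h) = h + h**2
m = 6 (m = 2*(1 + 2) = 2*3 = 6)
q(w, X) = 4*w**2 (q(w, X) = (2*w)**2 = 4*w**2)
H(r) = 144 (H(r) = 4*6**2 = 4*36 = 144)
(-30408 + H(-91)) - 20644 = (-30408 + 144) - 20644 = -30264 - 20644 = -50908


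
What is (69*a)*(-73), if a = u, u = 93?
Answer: -468441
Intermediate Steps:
a = 93
(69*a)*(-73) = (69*93)*(-73) = 6417*(-73) = -468441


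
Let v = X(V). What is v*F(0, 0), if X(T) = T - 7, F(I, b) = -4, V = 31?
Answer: -96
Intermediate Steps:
X(T) = -7 + T
v = 24 (v = -7 + 31 = 24)
v*F(0, 0) = 24*(-4) = -96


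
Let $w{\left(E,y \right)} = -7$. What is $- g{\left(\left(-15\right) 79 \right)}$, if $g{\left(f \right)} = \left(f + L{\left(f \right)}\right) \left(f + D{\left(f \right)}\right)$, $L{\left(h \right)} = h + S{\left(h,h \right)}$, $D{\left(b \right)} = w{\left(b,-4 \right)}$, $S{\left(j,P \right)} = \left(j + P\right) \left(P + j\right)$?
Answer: $6692519760$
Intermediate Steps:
$S{\left(j,P \right)} = \left(P + j\right)^{2}$ ($S{\left(j,P \right)} = \left(P + j\right) \left(P + j\right) = \left(P + j\right)^{2}$)
$D{\left(b \right)} = -7$
$L{\left(h \right)} = h + 4 h^{2}$ ($L{\left(h \right)} = h + \left(h + h\right)^{2} = h + \left(2 h\right)^{2} = h + 4 h^{2}$)
$g{\left(f \right)} = \left(-7 + f\right) \left(f + f \left(1 + 4 f\right)\right)$ ($g{\left(f \right)} = \left(f + f \left(1 + 4 f\right)\right) \left(f - 7\right) = \left(f + f \left(1 + 4 f\right)\right) \left(-7 + f\right) = \left(-7 + f\right) \left(f + f \left(1 + 4 f\right)\right)$)
$- g{\left(\left(-15\right) 79 \right)} = - \left(-15\right) 79 \left(-14 - 27 \left(\left(-15\right) 79\right) + \left(-15\right) 79 \left(1 + 4 \left(\left(-15\right) 79\right)\right)\right) = - \left(-1185\right) \left(-14 - -31995 - 1185 \left(1 + 4 \left(-1185\right)\right)\right) = - \left(-1185\right) \left(-14 + 31995 - 1185 \left(1 - 4740\right)\right) = - \left(-1185\right) \left(-14 + 31995 - -5615715\right) = - \left(-1185\right) \left(-14 + 31995 + 5615715\right) = - \left(-1185\right) 5647696 = \left(-1\right) \left(-6692519760\right) = 6692519760$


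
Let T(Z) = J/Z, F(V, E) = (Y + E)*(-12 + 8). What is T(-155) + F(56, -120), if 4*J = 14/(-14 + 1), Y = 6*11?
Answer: 870487/4030 ≈ 216.00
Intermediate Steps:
Y = 66
F(V, E) = -264 - 4*E (F(V, E) = (66 + E)*(-12 + 8) = (66 + E)*(-4) = -264 - 4*E)
J = -7/26 (J = (14/(-14 + 1))/4 = (14/(-13))/4 = (-1/13*14)/4 = (¼)*(-14/13) = -7/26 ≈ -0.26923)
T(Z) = -7/(26*Z)
T(-155) + F(56, -120) = -7/26/(-155) + (-264 - 4*(-120)) = -7/26*(-1/155) + (-264 + 480) = 7/4030 + 216 = 870487/4030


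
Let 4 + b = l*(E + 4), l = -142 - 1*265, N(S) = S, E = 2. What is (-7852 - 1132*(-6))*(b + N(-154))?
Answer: 2756000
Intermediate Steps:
l = -407 (l = -142 - 265 = -407)
b = -2446 (b = -4 - 407*(2 + 4) = -4 - 407*6 = -4 - 2442 = -2446)
(-7852 - 1132*(-6))*(b + N(-154)) = (-7852 - 1132*(-6))*(-2446 - 154) = (-7852 + 6792)*(-2600) = -1060*(-2600) = 2756000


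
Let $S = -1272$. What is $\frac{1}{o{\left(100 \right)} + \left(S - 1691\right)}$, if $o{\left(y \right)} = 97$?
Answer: $- \frac{1}{2866} \approx -0.00034892$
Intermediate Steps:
$\frac{1}{o{\left(100 \right)} + \left(S - 1691\right)} = \frac{1}{97 - 2963} = \frac{1}{-2866} = - \frac{1}{2866}$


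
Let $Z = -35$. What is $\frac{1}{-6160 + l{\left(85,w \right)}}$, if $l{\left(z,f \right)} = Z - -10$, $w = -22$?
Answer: $- \frac{1}{6185} \approx -0.00016168$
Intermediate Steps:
$l{\left(z,f \right)} = -25$ ($l{\left(z,f \right)} = -35 - -10 = -35 + 10 = -25$)
$\frac{1}{-6160 + l{\left(85,w \right)}} = \frac{1}{-6160 - 25} = \frac{1}{-6185} = - \frac{1}{6185}$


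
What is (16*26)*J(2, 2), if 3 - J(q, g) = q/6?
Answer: 3328/3 ≈ 1109.3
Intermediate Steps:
J(q, g) = 3 - q/6
(16*26)*J(2, 2) = (16*26)*(3 - 1/6*2) = 416*(3 - 1/3) = 416*(8/3) = 3328/3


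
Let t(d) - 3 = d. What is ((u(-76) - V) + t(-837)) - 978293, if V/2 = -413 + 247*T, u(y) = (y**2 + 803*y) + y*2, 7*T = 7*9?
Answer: -1038151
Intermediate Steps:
t(d) = 3 + d
T = 9 (T = (7*9)/7 = (1/7)*63 = 9)
u(y) = y**2 + 805*y (u(y) = (y**2 + 803*y) + 2*y = y**2 + 805*y)
V = 3620 (V = 2*(-413 + 247*9) = 2*(-413 + 2223) = 2*1810 = 3620)
((u(-76) - V) + t(-837)) - 978293 = ((-76*(805 - 76) - 1*3620) + (3 - 837)) - 978293 = ((-76*729 - 3620) - 834) - 978293 = ((-55404 - 3620) - 834) - 978293 = (-59024 - 834) - 978293 = -59858 - 978293 = -1038151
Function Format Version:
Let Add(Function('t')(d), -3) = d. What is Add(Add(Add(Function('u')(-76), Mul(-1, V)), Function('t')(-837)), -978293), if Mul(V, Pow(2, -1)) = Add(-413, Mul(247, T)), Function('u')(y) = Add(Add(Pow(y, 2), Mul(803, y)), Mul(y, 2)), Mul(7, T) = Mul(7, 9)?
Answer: -1038151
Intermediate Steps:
Function('t')(d) = Add(3, d)
T = 9 (T = Mul(Rational(1, 7), Mul(7, 9)) = Mul(Rational(1, 7), 63) = 9)
Function('u')(y) = Add(Pow(y, 2), Mul(805, y)) (Function('u')(y) = Add(Add(Pow(y, 2), Mul(803, y)), Mul(2, y)) = Add(Pow(y, 2), Mul(805, y)))
V = 3620 (V = Mul(2, Add(-413, Mul(247, 9))) = Mul(2, Add(-413, 2223)) = Mul(2, 1810) = 3620)
Add(Add(Add(Function('u')(-76), Mul(-1, V)), Function('t')(-837)), -978293) = Add(Add(Add(Mul(-76, Add(805, -76)), Mul(-1, 3620)), Add(3, -837)), -978293) = Add(Add(Add(Mul(-76, 729), -3620), -834), -978293) = Add(Add(Add(-55404, -3620), -834), -978293) = Add(Add(-59024, -834), -978293) = Add(-59858, -978293) = -1038151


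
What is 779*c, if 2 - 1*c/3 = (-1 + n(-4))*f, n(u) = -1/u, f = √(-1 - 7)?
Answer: 4674 + 7011*I*√2/2 ≈ 4674.0 + 4957.5*I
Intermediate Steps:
f = 2*I*√2 (f = √(-8) = 2*I*√2 ≈ 2.8284*I)
c = 6 + 9*I*√2/2 (c = 6 - 3*(-1 - 1/(-4))*2*I*√2 = 6 - 3*(-1 - 1*(-¼))*2*I*√2 = 6 - 3*(-1 + ¼)*2*I*√2 = 6 - (-9)*2*I*√2/4 = 6 - (-9)*I*√2/2 = 6 + 9*I*√2/2 ≈ 6.0 + 6.364*I)
779*c = 779*(6 + 9*I*√2/2) = 4674 + 7011*I*√2/2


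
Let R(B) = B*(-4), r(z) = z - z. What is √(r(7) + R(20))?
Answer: 4*I*√5 ≈ 8.9443*I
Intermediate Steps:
r(z) = 0
R(B) = -4*B
√(r(7) + R(20)) = √(0 - 4*20) = √(0 - 80) = √(-80) = 4*I*√5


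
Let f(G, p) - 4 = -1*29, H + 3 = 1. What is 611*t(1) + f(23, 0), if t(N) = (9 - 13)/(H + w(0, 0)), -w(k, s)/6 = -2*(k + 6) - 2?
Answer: -2247/41 ≈ -54.805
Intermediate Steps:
H = -2 (H = -3 + 1 = -2)
w(k, s) = 84 + 12*k (w(k, s) = -6*(-2*(k + 6) - 2) = -6*(-2*(6 + k) - 2) = -6*((-12 - 2*k) - 2) = -6*(-14 - 2*k) = 84 + 12*k)
f(G, p) = -25 (f(G, p) = 4 - 1*29 = 4 - 29 = -25)
t(N) = -2/41 (t(N) = (9 - 13)/(-2 + (84 + 12*0)) = -4/(-2 + (84 + 0)) = -4/(-2 + 84) = -4/82 = -4*1/82 = -2/41)
611*t(1) + f(23, 0) = 611*(-2/41) - 25 = -1222/41 - 25 = -2247/41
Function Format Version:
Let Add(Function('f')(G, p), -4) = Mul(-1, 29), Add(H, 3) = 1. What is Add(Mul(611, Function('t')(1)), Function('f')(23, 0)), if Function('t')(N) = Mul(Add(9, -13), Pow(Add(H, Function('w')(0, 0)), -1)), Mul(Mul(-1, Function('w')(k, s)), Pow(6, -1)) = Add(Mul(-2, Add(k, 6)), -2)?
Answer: Rational(-2247, 41) ≈ -54.805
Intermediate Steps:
H = -2 (H = Add(-3, 1) = -2)
Function('w')(k, s) = Add(84, Mul(12, k)) (Function('w')(k, s) = Mul(-6, Add(Mul(-2, Add(k, 6)), -2)) = Mul(-6, Add(Mul(-2, Add(6, k)), -2)) = Mul(-6, Add(Add(-12, Mul(-2, k)), -2)) = Mul(-6, Add(-14, Mul(-2, k))) = Add(84, Mul(12, k)))
Function('f')(G, p) = -25 (Function('f')(G, p) = Add(4, Mul(-1, 29)) = Add(4, -29) = -25)
Function('t')(N) = Rational(-2, 41) (Function('t')(N) = Mul(Add(9, -13), Pow(Add(-2, Add(84, Mul(12, 0))), -1)) = Mul(-4, Pow(Add(-2, Add(84, 0)), -1)) = Mul(-4, Pow(Add(-2, 84), -1)) = Mul(-4, Pow(82, -1)) = Mul(-4, Rational(1, 82)) = Rational(-2, 41))
Add(Mul(611, Function('t')(1)), Function('f')(23, 0)) = Add(Mul(611, Rational(-2, 41)), -25) = Add(Rational(-1222, 41), -25) = Rational(-2247, 41)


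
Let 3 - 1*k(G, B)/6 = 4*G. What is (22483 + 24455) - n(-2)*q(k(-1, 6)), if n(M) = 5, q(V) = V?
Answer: 46728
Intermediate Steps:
k(G, B) = 18 - 24*G
(22483 + 24455) - n(-2)*q(k(-1, 6)) = (22483 + 24455) - 5*(18 - 24*(-1)) = 46938 - 5*(18 + 24) = 46938 - 5*42 = 46938 - 1*210 = 46938 - 210 = 46728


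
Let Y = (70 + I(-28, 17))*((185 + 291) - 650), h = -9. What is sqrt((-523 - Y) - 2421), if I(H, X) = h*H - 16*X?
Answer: 2*sqrt(1439) ≈ 75.868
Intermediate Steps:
I(H, X) = -16*X - 9*H (I(H, X) = -9*H - 16*X = -16*X - 9*H)
Y = -8700 (Y = (70 + (-16*17 - 9*(-28)))*((185 + 291) - 650) = (70 + (-272 + 252))*(476 - 650) = (70 - 20)*(-174) = 50*(-174) = -8700)
sqrt((-523 - Y) - 2421) = sqrt((-523 - 1*(-8700)) - 2421) = sqrt((-523 + 8700) - 2421) = sqrt(8177 - 2421) = sqrt(5756) = 2*sqrt(1439)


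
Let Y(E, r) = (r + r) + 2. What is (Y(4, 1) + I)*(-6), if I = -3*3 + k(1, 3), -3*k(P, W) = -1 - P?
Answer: 26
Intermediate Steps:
Y(E, r) = 2 + 2*r (Y(E, r) = 2*r + 2 = 2 + 2*r)
k(P, W) = ⅓ + P/3 (k(P, W) = -(-1 - P)/3 = ⅓ + P/3)
I = -25/3 (I = -3*3 + (⅓ + (⅓)*1) = -9 + (⅓ + ⅓) = -9 + ⅔ = -25/3 ≈ -8.3333)
(Y(4, 1) + I)*(-6) = ((2 + 2*1) - 25/3)*(-6) = ((2 + 2) - 25/3)*(-6) = (4 - 25/3)*(-6) = -13/3*(-6) = 26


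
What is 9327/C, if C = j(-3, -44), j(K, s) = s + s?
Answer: -9327/88 ≈ -105.99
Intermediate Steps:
j(K, s) = 2*s
C = -88 (C = 2*(-44) = -88)
9327/C = 9327/(-88) = 9327*(-1/88) = -9327/88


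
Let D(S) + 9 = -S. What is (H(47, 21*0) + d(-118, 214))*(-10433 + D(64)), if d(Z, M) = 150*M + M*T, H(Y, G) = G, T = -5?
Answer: -326001180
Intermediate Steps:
D(S) = -9 - S
d(Z, M) = 145*M (d(Z, M) = 150*M + M*(-5) = 150*M - 5*M = 145*M)
(H(47, 21*0) + d(-118, 214))*(-10433 + D(64)) = (21*0 + 145*214)*(-10433 + (-9 - 1*64)) = (0 + 31030)*(-10433 + (-9 - 64)) = 31030*(-10433 - 73) = 31030*(-10506) = -326001180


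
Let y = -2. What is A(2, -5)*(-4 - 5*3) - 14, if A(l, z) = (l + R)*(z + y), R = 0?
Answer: 252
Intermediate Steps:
A(l, z) = l*(-2 + z) (A(l, z) = (l + 0)*(z - 2) = l*(-2 + z))
A(2, -5)*(-4 - 5*3) - 14 = (2*(-2 - 5))*(-4 - 5*3) - 14 = (2*(-7))*(-4 - 15) - 14 = -14*(-19) - 14 = 266 - 14 = 252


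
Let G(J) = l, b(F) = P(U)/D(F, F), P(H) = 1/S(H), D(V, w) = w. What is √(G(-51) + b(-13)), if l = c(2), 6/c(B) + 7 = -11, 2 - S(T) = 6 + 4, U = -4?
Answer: I*√7878/156 ≈ 0.56896*I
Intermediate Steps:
S(T) = -8 (S(T) = 2 - (6 + 4) = 2 - 1*10 = 2 - 10 = -8)
c(B) = -⅓ (c(B) = 6/(-7 - 11) = 6/(-18) = 6*(-1/18) = -⅓)
P(H) = -⅛ (P(H) = 1/(-8) = -⅛)
l = -⅓ ≈ -0.33333
b(F) = -1/(8*F)
G(J) = -⅓
√(G(-51) + b(-13)) = √(-⅓ - ⅛/(-13)) = √(-⅓ - ⅛*(-1/13)) = √(-⅓ + 1/104) = √(-101/312) = I*√7878/156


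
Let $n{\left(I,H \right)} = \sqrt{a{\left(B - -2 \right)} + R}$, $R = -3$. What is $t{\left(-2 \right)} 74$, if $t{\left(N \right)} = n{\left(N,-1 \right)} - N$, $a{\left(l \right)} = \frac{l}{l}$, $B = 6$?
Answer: $148 + 74 i \sqrt{2} \approx 148.0 + 104.65 i$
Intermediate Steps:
$a{\left(l \right)} = 1$
$n{\left(I,H \right)} = i \sqrt{2}$ ($n{\left(I,H \right)} = \sqrt{1 - 3} = \sqrt{-2} = i \sqrt{2}$)
$t{\left(N \right)} = - N + i \sqrt{2}$ ($t{\left(N \right)} = i \sqrt{2} - N = - N + i \sqrt{2}$)
$t{\left(-2 \right)} 74 = \left(\left(-1\right) \left(-2\right) + i \sqrt{2}\right) 74 = \left(2 + i \sqrt{2}\right) 74 = 148 + 74 i \sqrt{2}$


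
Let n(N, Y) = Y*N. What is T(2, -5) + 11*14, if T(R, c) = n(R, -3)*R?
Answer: 142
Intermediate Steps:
n(N, Y) = N*Y
T(R, c) = -3*R² (T(R, c) = (R*(-3))*R = (-3*R)*R = -3*R²)
T(2, -5) + 11*14 = -3*2² + 11*14 = -3*4 + 154 = -12 + 154 = 142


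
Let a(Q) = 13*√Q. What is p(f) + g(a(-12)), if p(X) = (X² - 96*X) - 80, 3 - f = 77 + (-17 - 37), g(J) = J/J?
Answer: 2241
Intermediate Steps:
g(J) = 1
f = -20 (f = 3 - (77 + (-17 - 37)) = 3 - (77 - 54) = 3 - 1*23 = 3 - 23 = -20)
p(X) = -80 + X² - 96*X
p(f) + g(a(-12)) = (-80 + (-20)² - 96*(-20)) + 1 = (-80 + 400 + 1920) + 1 = 2240 + 1 = 2241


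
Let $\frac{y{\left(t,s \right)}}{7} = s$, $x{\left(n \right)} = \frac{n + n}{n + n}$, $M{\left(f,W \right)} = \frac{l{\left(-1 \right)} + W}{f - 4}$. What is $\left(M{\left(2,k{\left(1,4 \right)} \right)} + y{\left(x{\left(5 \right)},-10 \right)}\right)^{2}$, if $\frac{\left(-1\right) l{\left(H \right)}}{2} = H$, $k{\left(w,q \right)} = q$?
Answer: $5329$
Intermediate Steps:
$l{\left(H \right)} = - 2 H$
$M{\left(f,W \right)} = \frac{2 + W}{-4 + f}$ ($M{\left(f,W \right)} = \frac{\left(-2\right) \left(-1\right) + W}{f - 4} = \frac{2 + W}{-4 + f}$)
$x{\left(n \right)} = 1$ ($x{\left(n \right)} = \frac{2 n}{2 n} = 2 n \frac{1}{2 n} = 1$)
$y{\left(t,s \right)} = 7 s$
$\left(M{\left(2,k{\left(1,4 \right)} \right)} + y{\left(x{\left(5 \right)},-10 \right)}\right)^{2} = \left(\frac{2 + 4}{-4 + 2} + 7 \left(-10\right)\right)^{2} = \left(\frac{1}{-2} \cdot 6 - 70\right)^{2} = \left(\left(- \frac{1}{2}\right) 6 - 70\right)^{2} = \left(-3 - 70\right)^{2} = \left(-73\right)^{2} = 5329$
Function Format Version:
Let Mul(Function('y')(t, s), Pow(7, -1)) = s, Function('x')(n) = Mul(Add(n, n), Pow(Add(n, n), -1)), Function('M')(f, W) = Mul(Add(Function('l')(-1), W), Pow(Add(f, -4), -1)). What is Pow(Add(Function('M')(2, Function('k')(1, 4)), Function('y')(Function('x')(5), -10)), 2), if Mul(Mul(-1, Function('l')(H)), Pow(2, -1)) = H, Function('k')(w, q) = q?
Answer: 5329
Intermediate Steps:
Function('l')(H) = Mul(-2, H)
Function('M')(f, W) = Mul(Pow(Add(-4, f), -1), Add(2, W)) (Function('M')(f, W) = Mul(Add(Mul(-2, -1), W), Pow(Add(f, -4), -1)) = Mul(Add(2, W), Pow(Add(-4, f), -1)) = Mul(Pow(Add(-4, f), -1), Add(2, W)))
Function('x')(n) = 1 (Function('x')(n) = Mul(Mul(2, n), Pow(Mul(2, n), -1)) = Mul(Mul(2, n), Mul(Rational(1, 2), Pow(n, -1))) = 1)
Function('y')(t, s) = Mul(7, s)
Pow(Add(Function('M')(2, Function('k')(1, 4)), Function('y')(Function('x')(5), -10)), 2) = Pow(Add(Mul(Pow(Add(-4, 2), -1), Add(2, 4)), Mul(7, -10)), 2) = Pow(Add(Mul(Pow(-2, -1), 6), -70), 2) = Pow(Add(Mul(Rational(-1, 2), 6), -70), 2) = Pow(Add(-3, -70), 2) = Pow(-73, 2) = 5329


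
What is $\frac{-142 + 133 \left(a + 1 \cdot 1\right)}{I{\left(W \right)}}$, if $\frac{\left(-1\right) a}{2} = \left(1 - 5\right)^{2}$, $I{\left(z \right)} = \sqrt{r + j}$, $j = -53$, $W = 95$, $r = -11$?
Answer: $\frac{4265 i}{8} \approx 533.13 i$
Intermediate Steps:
$I{\left(z \right)} = 8 i$ ($I{\left(z \right)} = \sqrt{-11 - 53} = \sqrt{-64} = 8 i$)
$a = -32$ ($a = - 2 \left(1 - 5\right)^{2} = - 2 \left(-4\right)^{2} = \left(-2\right) 16 = -32$)
$\frac{-142 + 133 \left(a + 1 \cdot 1\right)}{I{\left(W \right)}} = \frac{-142 + 133 \left(-32 + 1 \cdot 1\right)}{8 i} = \left(-142 + 133 \left(-32 + 1\right)\right) \left(- \frac{i}{8}\right) = \left(-142 + 133 \left(-31\right)\right) \left(- \frac{i}{8}\right) = \left(-142 - 4123\right) \left(- \frac{i}{8}\right) = - 4265 \left(- \frac{i}{8}\right) = \frac{4265 i}{8}$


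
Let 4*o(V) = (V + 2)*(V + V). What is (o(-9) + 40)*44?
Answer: 3146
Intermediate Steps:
o(V) = V*(2 + V)/2 (o(V) = ((V + 2)*(V + V))/4 = ((2 + V)*(2*V))/4 = (2*V*(2 + V))/4 = V*(2 + V)/2)
(o(-9) + 40)*44 = ((½)*(-9)*(2 - 9) + 40)*44 = ((½)*(-9)*(-7) + 40)*44 = (63/2 + 40)*44 = (143/2)*44 = 3146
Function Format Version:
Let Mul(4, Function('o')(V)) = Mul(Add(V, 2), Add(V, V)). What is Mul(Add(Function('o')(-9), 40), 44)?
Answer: 3146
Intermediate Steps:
Function('o')(V) = Mul(Rational(1, 2), V, Add(2, V)) (Function('o')(V) = Mul(Rational(1, 4), Mul(Add(V, 2), Add(V, V))) = Mul(Rational(1, 4), Mul(Add(2, V), Mul(2, V))) = Mul(Rational(1, 4), Mul(2, V, Add(2, V))) = Mul(Rational(1, 2), V, Add(2, V)))
Mul(Add(Function('o')(-9), 40), 44) = Mul(Add(Mul(Rational(1, 2), -9, Add(2, -9)), 40), 44) = Mul(Add(Mul(Rational(1, 2), -9, -7), 40), 44) = Mul(Add(Rational(63, 2), 40), 44) = Mul(Rational(143, 2), 44) = 3146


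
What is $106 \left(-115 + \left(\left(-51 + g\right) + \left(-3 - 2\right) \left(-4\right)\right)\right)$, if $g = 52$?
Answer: $-9964$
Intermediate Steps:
$106 \left(-115 + \left(\left(-51 + g\right) + \left(-3 - 2\right) \left(-4\right)\right)\right) = 106 \left(-115 + \left(\left(-51 + 52\right) + \left(-3 - 2\right) \left(-4\right)\right)\right) = 106 \left(-115 + \left(1 - -20\right)\right) = 106 \left(-115 + \left(1 + 20\right)\right) = 106 \left(-115 + 21\right) = 106 \left(-94\right) = -9964$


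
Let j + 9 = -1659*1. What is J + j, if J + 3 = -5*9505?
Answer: -49196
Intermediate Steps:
J = -47528 (J = -3 - 5*9505 = -3 - 47525 = -47528)
j = -1668 (j = -9 - 1659*1 = -9 - 1659 = -1668)
J + j = -47528 - 1668 = -49196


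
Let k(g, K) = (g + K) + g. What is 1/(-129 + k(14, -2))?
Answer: -1/103 ≈ -0.0097087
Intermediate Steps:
k(g, K) = K + 2*g (k(g, K) = (K + g) + g = K + 2*g)
1/(-129 + k(14, -2)) = 1/(-129 + (-2 + 2*14)) = 1/(-129 + (-2 + 28)) = 1/(-129 + 26) = 1/(-103) = -1/103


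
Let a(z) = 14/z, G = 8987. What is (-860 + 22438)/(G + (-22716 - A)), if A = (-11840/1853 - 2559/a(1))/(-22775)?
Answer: -12748909240900/8111496935037 ≈ -1.5717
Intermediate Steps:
A = 4907587/590829050 (A = (-11840/1853 - 2559/(14/1))/(-22775) = (-11840*1/1853 - 2559/(14*1))*(-1/22775) = (-11840/1853 - 2559/14)*(-1/22775) = -4907587/25942*(-1/22775) = 4907587/590829050 ≈ 0.0083063)
(-860 + 22438)/(G + (-22716 - A)) = (-860 + 22438)/(8987 + (-22716 - 1*4907587/590829050)) = 21578/(8987 + (-22716 - 4907587/590829050)) = 21578/(8987 - 13421277607387/590829050) = 21578/(-8111496935037/590829050) = 21578*(-590829050/8111496935037) = -12748909240900/8111496935037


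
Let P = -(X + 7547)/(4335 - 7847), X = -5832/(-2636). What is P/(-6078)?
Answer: -4974931/14066971824 ≈ -0.00035366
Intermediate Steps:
X = 1458/659 (X = -5832*(-1/2636) = 1458/659 ≈ 2.2124)
P = 4974931/2314408 (P = -(1458/659 + 7547)/(4335 - 7847) = -4974931/(659*(-3512)) = -4974931*(-1)/(659*3512) = -1*(-4974931/2314408) = 4974931/2314408 ≈ 2.1495)
P/(-6078) = (4974931/2314408)/(-6078) = (4974931/2314408)*(-1/6078) = -4974931/14066971824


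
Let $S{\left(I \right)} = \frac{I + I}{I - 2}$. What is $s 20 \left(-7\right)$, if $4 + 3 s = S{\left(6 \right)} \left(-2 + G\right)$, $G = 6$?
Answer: $- \frac{1120}{3} \approx -373.33$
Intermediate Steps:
$S{\left(I \right)} = \frac{2 I}{-2 + I}$
$s = \frac{8}{3}$ ($s = - \frac{4}{3} + \frac{2 \cdot 6 \frac{1}{-2 + 6} \left(-2 + 6\right)}{3} = - \frac{4}{3} + \frac{2 \cdot 6 \cdot \frac{1}{4} \cdot 4}{3} = - \frac{4}{3} + \frac{3 \cdot 4}{3} = - \frac{4}{3} + \frac{1}{3} \cdot 12 = - \frac{4}{3} + 4 = \frac{8}{3} \approx 2.6667$)
$s 20 \left(-7\right) = \frac{8}{3} \cdot 20 \left(-7\right) = \frac{160}{3} \left(-7\right) = - \frac{1120}{3}$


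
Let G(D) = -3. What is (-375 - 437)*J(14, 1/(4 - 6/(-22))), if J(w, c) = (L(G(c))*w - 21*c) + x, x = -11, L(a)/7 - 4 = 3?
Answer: -25573128/47 ≈ -5.4411e+5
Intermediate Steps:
L(a) = 49 (L(a) = 28 + 7*3 = 28 + 21 = 49)
J(w, c) = -11 - 21*c + 49*w (J(w, c) = (49*w - 21*c) - 11 = (-21*c + 49*w) - 11 = -11 - 21*c + 49*w)
(-375 - 437)*J(14, 1/(4 - 6/(-22))) = (-375 - 437)*(-11 - 21/(4 - 6/(-22)) + 49*14) = -812*(-11 - 21/(4 - 6*(-1/22)) + 686) = -812*(-11 - 21/(4 + 3/11) + 686) = -812*(-11 - 21/47/11 + 686) = -812*(-11 - 21*11/47 + 686) = -812*(-11 - 231/47 + 686) = -812*31494/47 = -25573128/47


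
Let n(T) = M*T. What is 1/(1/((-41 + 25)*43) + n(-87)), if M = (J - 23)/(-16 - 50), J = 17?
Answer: -7568/59867 ≈ -0.12641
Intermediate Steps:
M = 1/11 (M = (17 - 23)/(-16 - 50) = -6/(-66) = -6*(-1/66) = 1/11 ≈ 0.090909)
n(T) = T/11
1/(1/((-41 + 25)*43) + n(-87)) = 1/(1/((-41 + 25)*43) + (1/11)*(-87)) = 1/(1/(-16*43) - 87/11) = 1/(1/(-688) - 87/11) = 1/(-1/688 - 87/11) = 1/(-59867/7568) = -7568/59867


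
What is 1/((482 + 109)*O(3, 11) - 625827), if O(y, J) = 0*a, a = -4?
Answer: -1/625827 ≈ -1.5979e-6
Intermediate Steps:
O(y, J) = 0 (O(y, J) = 0*(-4) = 0)
1/((482 + 109)*O(3, 11) - 625827) = 1/((482 + 109)*0 - 625827) = 1/(591*0 - 625827) = 1/(0 - 625827) = 1/(-625827) = -1/625827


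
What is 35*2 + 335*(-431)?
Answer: -144315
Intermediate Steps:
35*2 + 335*(-431) = 70 - 144385 = -144315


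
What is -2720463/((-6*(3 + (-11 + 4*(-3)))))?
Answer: -906821/40 ≈ -22671.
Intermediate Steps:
-2720463/((-6*(3 + (-11 + 4*(-3))))) = -2720463/((-6*(3 + (-11 - 12)))) = -2720463/((-6*(3 - 23))) = -2720463/((-6*(-20))) = -2720463/120 = -1329*2047/120 = -906821/40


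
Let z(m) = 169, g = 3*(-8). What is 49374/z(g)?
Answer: 3798/13 ≈ 292.15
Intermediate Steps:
g = -24
49374/z(g) = 49374/169 = 49374*(1/169) = 3798/13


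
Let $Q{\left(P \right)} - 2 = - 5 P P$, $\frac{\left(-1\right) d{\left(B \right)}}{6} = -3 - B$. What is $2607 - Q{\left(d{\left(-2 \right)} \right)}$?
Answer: $2785$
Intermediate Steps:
$d{\left(B \right)} = 18 + 6 B$ ($d{\left(B \right)} = - 6 \left(-3 - B\right) = 18 + 6 B$)
$Q{\left(P \right)} = 2 - 5 P^{2}$ ($Q{\left(P \right)} = 2 + - 5 P P = 2 - 5 P^{2}$)
$2607 - Q{\left(d{\left(-2 \right)} \right)} = 2607 - \left(2 - 5 \left(18 + 6 \left(-2\right)\right)^{2}\right) = 2607 - \left(2 - 5 \left(18 - 12\right)^{2}\right) = 2607 - \left(2 - 5 \cdot 6^{2}\right) = 2607 - \left(2 - 180\right) = 2607 - -178 = 2607 + 178 = 2785$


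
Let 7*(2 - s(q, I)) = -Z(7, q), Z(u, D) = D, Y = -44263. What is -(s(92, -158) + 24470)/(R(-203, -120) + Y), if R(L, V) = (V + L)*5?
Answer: 85698/160573 ≈ 0.53370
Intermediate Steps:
R(L, V) = 5*L + 5*V (R(L, V) = (L + V)*5 = 5*L + 5*V)
s(q, I) = 2 + q/7 (s(q, I) = 2 - (-1)*q/7 = 2 + q/7)
-(s(92, -158) + 24470)/(R(-203, -120) + Y) = -((2 + (⅐)*92) + 24470)/((5*(-203) + 5*(-120)) - 44263) = -((2 + 92/7) + 24470)/((-1015 - 600) - 44263) = -(106/7 + 24470)/(-1615 - 44263) = -171396/(7*(-45878)) = -171396*(-1)/(7*45878) = -1*(-85698/160573) = 85698/160573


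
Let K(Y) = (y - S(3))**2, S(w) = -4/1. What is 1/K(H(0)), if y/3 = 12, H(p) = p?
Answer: 1/1600 ≈ 0.00062500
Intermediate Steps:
y = 36 (y = 3*12 = 36)
S(w) = -4 (S(w) = -4*1 = -4)
K(Y) = 1600 (K(Y) = (36 - 1*(-4))**2 = (36 + 4)**2 = 40**2 = 1600)
1/K(H(0)) = 1/1600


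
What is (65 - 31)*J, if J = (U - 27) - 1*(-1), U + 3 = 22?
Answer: -238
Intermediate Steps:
U = 19 (U = -3 + 22 = 19)
J = -7 (J = (19 - 27) - 1*(-1) = -8 + 1 = -7)
(65 - 31)*J = (65 - 31)*(-7) = 34*(-7) = -238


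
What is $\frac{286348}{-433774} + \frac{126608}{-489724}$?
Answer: $- \frac{24393843318}{26553692297} \approx -0.91866$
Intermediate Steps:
$\frac{286348}{-433774} + \frac{126608}{-489724} = 286348 \left(- \frac{1}{433774}\right) + 126608 \left(- \frac{1}{489724}\right) = - \frac{143174}{216887} - \frac{31652}{122431} = - \frac{24393843318}{26553692297}$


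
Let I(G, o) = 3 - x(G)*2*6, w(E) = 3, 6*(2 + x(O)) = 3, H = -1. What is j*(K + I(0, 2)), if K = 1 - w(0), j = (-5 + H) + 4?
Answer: -38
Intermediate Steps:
x(O) = -3/2 (x(O) = -2 + (⅙)*3 = -2 + ½ = -3/2)
I(G, o) = 21 (I(G, o) = 3 - (-3/2*2)*6 = 3 - (-3)*6 = 3 - 1*(-18) = 3 + 18 = 21)
j = -2 (j = (-5 - 1) + 4 = -6 + 4 = -2)
K = -2 (K = 1 - 1*3 = 1 - 3 = -2)
j*(K + I(0, 2)) = -2*(-2 + 21) = -2*19 = -38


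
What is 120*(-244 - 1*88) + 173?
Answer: -39667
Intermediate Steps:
120*(-244 - 1*88) + 173 = 120*(-244 - 88) + 173 = 120*(-332) + 173 = -39840 + 173 = -39667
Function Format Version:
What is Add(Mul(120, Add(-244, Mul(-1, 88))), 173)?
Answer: -39667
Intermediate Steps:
Add(Mul(120, Add(-244, Mul(-1, 88))), 173) = Add(Mul(120, Add(-244, -88)), 173) = Add(Mul(120, -332), 173) = Add(-39840, 173) = -39667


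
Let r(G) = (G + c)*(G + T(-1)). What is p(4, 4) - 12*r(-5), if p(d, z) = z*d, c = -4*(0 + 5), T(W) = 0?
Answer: -1484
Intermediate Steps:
c = -20 (c = -4*5 = -20)
r(G) = G*(-20 + G) (r(G) = (G - 20)*(G + 0) = (-20 + G)*G = G*(-20 + G))
p(d, z) = d*z
p(4, 4) - 12*r(-5) = 4*4 - (-60)*(-20 - 5) = 16 - (-60)*(-25) = 16 - 12*125 = 16 - 1500 = -1484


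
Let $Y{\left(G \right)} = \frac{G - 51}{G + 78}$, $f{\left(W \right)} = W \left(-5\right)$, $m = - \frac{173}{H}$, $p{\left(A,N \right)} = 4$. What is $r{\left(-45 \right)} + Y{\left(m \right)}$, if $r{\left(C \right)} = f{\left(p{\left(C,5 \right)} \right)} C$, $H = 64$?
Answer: $\frac{4333663}{4819} \approx 899.29$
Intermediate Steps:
$m = - \frac{173}{64} \approx -2.7031$
$f{\left(W \right)} = - 5 W$
$r{\left(C \right)} = - 20 C$ ($r{\left(C \right)} = \left(-5\right) 4 C = - 20 C$)
$Y{\left(G \right)} = \frac{-51 + G}{78 + G}$
$r{\left(-45 \right)} + Y{\left(m \right)} = \left(-20\right) \left(-45\right) + \frac{-51 - \frac{173}{64}}{78 - \frac{173}{64}} = 900 + \frac{1}{\frac{4819}{64}} \left(- \frac{3437}{64}\right) = 900 + \frac{64}{4819} \left(- \frac{3437}{64}\right) = 900 - \frac{3437}{4819} = \frac{4333663}{4819}$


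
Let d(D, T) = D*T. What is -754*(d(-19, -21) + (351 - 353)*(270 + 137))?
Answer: 312910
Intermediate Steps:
-754*(d(-19, -21) + (351 - 353)*(270 + 137)) = -754*(-19*(-21) + (351 - 353)*(270 + 137)) = -754*(399 - 2*407) = -754*(399 - 814) = -754*(-415) = 312910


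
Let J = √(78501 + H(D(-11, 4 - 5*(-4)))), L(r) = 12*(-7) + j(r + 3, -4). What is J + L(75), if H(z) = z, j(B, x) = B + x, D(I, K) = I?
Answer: -10 + √78490 ≈ 270.16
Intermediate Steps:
L(r) = -85 + r (L(r) = 12*(-7) + ((r + 3) - 4) = -84 + ((3 + r) - 4) = -84 + (-1 + r) = -85 + r)
J = √78490 (J = √(78501 - 11) = √78490 ≈ 280.16)
J + L(75) = √78490 + (-85 + 75) = √78490 - 10 = -10 + √78490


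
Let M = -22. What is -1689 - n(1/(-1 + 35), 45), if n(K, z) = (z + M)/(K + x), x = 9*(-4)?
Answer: -2064865/1223 ≈ -1688.4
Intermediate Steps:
x = -36
n(K, z) = (-22 + z)/(-36 + K) (n(K, z) = (z - 22)/(K - 36) = (-22 + z)/(-36 + K))
-1689 - n(1/(-1 + 35), 45) = -1689 - (-22 + 45)/(-36 + 1/(-1 + 35)) = -1689 - 23/(-36 + 1/34) = -1689 - 23/(-1223/34) = -1689 - (-34)*23/1223 = -1689 - 1*(-782/1223) = -1689 + 782/1223 = -2064865/1223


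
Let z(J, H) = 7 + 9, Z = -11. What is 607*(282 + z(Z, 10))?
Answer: 180886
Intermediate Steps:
z(J, H) = 16
607*(282 + z(Z, 10)) = 607*(282 + 16) = 607*298 = 180886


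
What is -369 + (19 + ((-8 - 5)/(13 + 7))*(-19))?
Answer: -6753/20 ≈ -337.65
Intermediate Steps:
-369 + (19 + ((-8 - 5)/(13 + 7))*(-19)) = -369 + (19 - 13/20*(-19)) = -369 + (19 + 247/20) = -369 + 627/20 = -6753/20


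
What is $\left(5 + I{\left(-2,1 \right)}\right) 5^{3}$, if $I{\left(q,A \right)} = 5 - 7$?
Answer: $375$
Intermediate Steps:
$I{\left(q,A \right)} = -2$ ($I{\left(q,A \right)} = 5 - 7 = -2$)
$\left(5 + I{\left(-2,1 \right)}\right) 5^{3} = \left(5 - 2\right) 5^{3} = 3 \cdot 125 = 375$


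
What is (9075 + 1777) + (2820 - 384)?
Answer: 13288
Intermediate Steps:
(9075 + 1777) + (2820 - 384) = 10852 + 2436 = 13288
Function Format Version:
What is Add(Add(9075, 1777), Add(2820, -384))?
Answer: 13288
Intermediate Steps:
Add(Add(9075, 1777), Add(2820, -384)) = Add(10852, 2436) = 13288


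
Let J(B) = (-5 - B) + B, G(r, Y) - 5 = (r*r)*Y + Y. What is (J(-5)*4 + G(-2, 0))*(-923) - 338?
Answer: 13507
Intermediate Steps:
G(r, Y) = 5 + Y + Y*r² (G(r, Y) = 5 + ((r*r)*Y + Y) = 5 + (r²*Y + Y) = 5 + (Y*r² + Y) = 5 + (Y + Y*r²) = 5 + Y + Y*r²)
J(B) = -5
(J(-5)*4 + G(-2, 0))*(-923) - 338 = (-5*4 + (5 + 0 + 0*(-2)²))*(-923) - 338 = (-20 + (5 + 0 + 0*4))*(-923) - 338 = (-20 + (5 + 0 + 0))*(-923) - 338 = (-20 + 5)*(-923) - 338 = -15*(-923) - 338 = 13845 - 338 = 13507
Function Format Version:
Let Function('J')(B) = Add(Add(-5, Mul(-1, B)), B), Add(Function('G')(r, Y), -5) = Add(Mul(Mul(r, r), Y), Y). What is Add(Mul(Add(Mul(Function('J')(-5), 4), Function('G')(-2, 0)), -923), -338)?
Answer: 13507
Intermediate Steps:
Function('G')(r, Y) = Add(5, Y, Mul(Y, Pow(r, 2))) (Function('G')(r, Y) = Add(5, Add(Mul(Mul(r, r), Y), Y)) = Add(5, Add(Mul(Pow(r, 2), Y), Y)) = Add(5, Add(Mul(Y, Pow(r, 2)), Y)) = Add(5, Add(Y, Mul(Y, Pow(r, 2)))) = Add(5, Y, Mul(Y, Pow(r, 2))))
Function('J')(B) = -5
Add(Mul(Add(Mul(Function('J')(-5), 4), Function('G')(-2, 0)), -923), -338) = Add(Mul(Add(Mul(-5, 4), Add(5, 0, Mul(0, Pow(-2, 2)))), -923), -338) = Add(Mul(Add(-20, Add(5, 0, Mul(0, 4))), -923), -338) = Add(Mul(Add(-20, Add(5, 0, 0)), -923), -338) = Add(Mul(Add(-20, 5), -923), -338) = Add(Mul(-15, -923), -338) = Add(13845, -338) = 13507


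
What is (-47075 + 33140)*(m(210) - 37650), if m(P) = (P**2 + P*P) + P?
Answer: -707340600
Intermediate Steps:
m(P) = P + 2*P**2 (m(P) = (P**2 + P**2) + P = 2*P**2 + P = P + 2*P**2)
(-47075 + 33140)*(m(210) - 37650) = (-47075 + 33140)*(210*(1 + 2*210) - 37650) = -13935*(210*(1 + 420) - 37650) = -13935*(210*421 - 37650) = -13935*(88410 - 37650) = -13935*50760 = -707340600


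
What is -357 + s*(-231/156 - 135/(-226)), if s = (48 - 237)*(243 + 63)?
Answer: 149059281/2938 ≈ 50735.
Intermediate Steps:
s = -57834 (s = -189*306 = -57834)
-357 + s*(-231/156 - 135/(-226)) = -357 - 57834*(-231/156 - 135/(-226)) = -357 - 57834*(-231*1/156 - 135*(-1/226)) = -357 - 57834*(-77/52 + 135/226) = -357 - 57834*(-5191/5876) = -357 + 150108147/2938 = 149059281/2938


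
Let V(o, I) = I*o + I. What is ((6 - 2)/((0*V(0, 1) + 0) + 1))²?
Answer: 16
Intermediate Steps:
V(o, I) = I + I*o
((6 - 2)/((0*V(0, 1) + 0) + 1))² = ((6 - 2)/((0*(1*(1 + 0)) + 0) + 1))² = (4/((0*(1*1) + 0) + 1))² = (4/((0*1 + 0) + 1))² = (4/((0 + 0) + 1))² = (4/(0 + 1))² = (4/1)² = (1*4)² = 4² = 16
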